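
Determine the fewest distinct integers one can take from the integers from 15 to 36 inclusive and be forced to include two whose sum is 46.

Group the elements by complementary pair {x, 46−x}: {15,31}, {16,30}, {17,29}, …, giving 8 two-element pairs, the single value 23 (it cannot pair with itself since the integers are distinct), and 5 integers whose partner 46−x falls outside [15,36].
Treating each of those 14 groups as a pigeonhole, one can pick one integer per group — 14 integers — with no two summing to 46.
The 15th integer lands in an occupied pair, forcing a sum of 46.

15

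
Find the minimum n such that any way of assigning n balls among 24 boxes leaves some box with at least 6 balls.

121

With 120 balls one could put exactly 5 in each of the 24 boxes, and no box would reach 6.
One more ball must land in a box that already has 5, giving it 6.
So 24 × 5 + 1 = 121 balls are required.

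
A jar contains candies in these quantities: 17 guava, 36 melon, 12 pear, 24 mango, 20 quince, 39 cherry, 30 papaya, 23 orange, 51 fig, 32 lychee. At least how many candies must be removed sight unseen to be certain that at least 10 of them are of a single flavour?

91

Pigeonhole: put each drawn candy into a box by flavour. The largest draw with every box below 10 takes min(count, 9) from each flavour.
Σ min(cᵢ, 9) = 9 + 9 + 9 + 9 + 9 + 9 + 9 + 9 + 9 + 9 = 90.
Draw number 90 + 1 = 91 must push one box to 10.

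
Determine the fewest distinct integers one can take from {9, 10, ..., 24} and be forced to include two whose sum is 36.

Two chosen integers sum to 36 exactly when both halves of some pair {x, 36−x} with 12 ≤ x ≤ 36−x ≤ 24 are chosen — 6 such pairs.
The remaining 4 elements (those with no distinct partner in range) can never complete a 36-sum, so the worst case takes all of them and one from each pair: 4 + 6 = 10.
The 11th integer has to be the second member of some pair, so 10 + 1 = 11.

11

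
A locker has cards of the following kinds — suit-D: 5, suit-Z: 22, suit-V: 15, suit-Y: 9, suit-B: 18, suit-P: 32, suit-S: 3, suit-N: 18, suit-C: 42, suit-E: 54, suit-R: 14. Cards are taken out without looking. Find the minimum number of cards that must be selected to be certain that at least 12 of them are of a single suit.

106

An adversary could hand out at most 11 cards per suit (suit-D, suit-Y, suit-S run out sooner): 5 + 11 + 11 + 9 + 11 + 11 + 3 + 11 + 11 + 11 + 11 = 105 cards and still no suit has 12.
One more card lands in a suit already at 11, so 106 draws are enough and 105 are not.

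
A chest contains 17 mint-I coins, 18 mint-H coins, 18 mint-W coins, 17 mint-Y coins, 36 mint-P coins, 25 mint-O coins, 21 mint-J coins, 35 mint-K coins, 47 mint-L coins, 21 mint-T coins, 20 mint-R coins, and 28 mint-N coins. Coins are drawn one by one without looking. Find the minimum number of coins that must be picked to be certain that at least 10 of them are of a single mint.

The 12 mints are the holes; the coins drawn are the pigeons.
To avoid 10 of any one mint, the worst case takes at most 9 of each mint.
That gives 9 + 9 + 9 + 9 + 9 + 9 + 9 + 9 + 9 + 9 + 9 + 9 = 108 coins with no mint reaching 10.
The next coin forces some mint to 10, so 108 + 1 = 109.

109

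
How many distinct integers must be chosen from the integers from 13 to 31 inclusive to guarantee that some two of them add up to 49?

A set avoiding the sum 49 can contain at most one of each pair {x, 49−x}, plus the 5 elements whose complement lies outside the range.
The integers 13, …, 24 (12 of them) are such a set: any two sum to at least 13+14 = 27 and at most 23+24 = 47 < 49.
By the pigeonhole principle, any 13th integer completes one of the 7 pairs, so 13 choices force a sum of 49.

13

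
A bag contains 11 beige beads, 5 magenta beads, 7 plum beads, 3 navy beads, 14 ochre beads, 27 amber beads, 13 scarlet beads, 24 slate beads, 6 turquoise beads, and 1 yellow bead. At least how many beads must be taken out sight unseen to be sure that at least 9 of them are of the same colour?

63

By pigeonhole, put each drawn bead into a box by colour. The largest draw with every box below 9 takes min(count, 8) from each colour; colours with fewer than 8 contribute all they have.
Σ min(cᵢ, 8) = 8 + 5 + 7 + 3 + 8 + 8 + 8 + 8 + 6 + 1 = 62.
Draw number 62 + 1 = 63 must push one box to 9.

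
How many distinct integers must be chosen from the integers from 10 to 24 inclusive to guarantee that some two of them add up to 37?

Group the elements by complementary pair {x, 37−x}: {13,24}, {14,23}, {15,22}, …, giving 6 two-element pairs and 3 integers whose partner 37−x falls outside [10,24].
Pigeonhole: treating each of those 9 groups as a pigeonhole, one can pick one integer per group — 9 integers — with no two summing to 37.
The 10th integer lands in an occupied pair, forcing a sum of 37.

10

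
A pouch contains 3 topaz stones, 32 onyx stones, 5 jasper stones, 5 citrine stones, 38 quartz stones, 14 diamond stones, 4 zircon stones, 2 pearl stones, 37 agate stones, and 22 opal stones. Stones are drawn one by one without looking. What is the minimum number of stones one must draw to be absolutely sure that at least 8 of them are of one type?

The 10 types are the holes; the stones drawn are the pigeons.
To avoid 8 of any one type, the worst case takes at most 7 of each type, or every stone of a type that has fewer than 7.
That gives 3 + 7 + 5 + 5 + 7 + 7 + 4 + 2 + 7 + 7 = 54 stones with no type reaching 8.
The next stone forces some type to 8, so 54 + 1 = 55.

55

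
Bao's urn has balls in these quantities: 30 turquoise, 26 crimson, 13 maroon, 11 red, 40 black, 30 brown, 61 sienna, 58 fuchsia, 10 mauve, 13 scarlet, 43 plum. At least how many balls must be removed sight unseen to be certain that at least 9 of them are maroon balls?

In the worst case for collecting maroon balls, every non-maroon ball comes out first.
There are 30 + 26 + 11 + 40 + 30 + 61 + 58 + 10 + 13 + 43 = 322 non-maroon balls altogether.
After those, each further ball must be maroon, so 322 + 9 = 331 draws guarantee 9 maroon balls.

331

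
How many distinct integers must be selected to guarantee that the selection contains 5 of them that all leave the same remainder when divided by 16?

By pigeonhole, the 16 residue classes mod 16 are the pigeonholes.
With 64 integers one could put 4 in each residue class and have no class reach 5.
The 65th integer pushes some class to 5, so 16·4 + 1 = 65.

65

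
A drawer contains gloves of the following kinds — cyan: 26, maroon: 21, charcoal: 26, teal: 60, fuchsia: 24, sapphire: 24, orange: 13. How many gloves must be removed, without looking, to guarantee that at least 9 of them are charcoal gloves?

In the worst case for collecting charcoal gloves, every non-charcoal glove comes out first.
There are 26 + 21 + 60 + 24 + 24 + 13 = 168 non-charcoal gloves altogether.
After those, each further glove must be charcoal, so 168 + 9 = 177 draws guarantee 9 charcoal gloves.

177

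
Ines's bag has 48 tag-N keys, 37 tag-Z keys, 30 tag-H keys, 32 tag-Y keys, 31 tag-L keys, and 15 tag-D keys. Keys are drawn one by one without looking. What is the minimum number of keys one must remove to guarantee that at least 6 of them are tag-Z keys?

162

In the worst case for collecting tag-Z keys, every non-tag-Z key comes out first.
There are 48 + 30 + 32 + 31 + 15 = 156 non-tag-Z keys altogether.
After those, each further key must be tag-Z, so 156 + 6 = 162 draws guarantee 6 tag-Z keys.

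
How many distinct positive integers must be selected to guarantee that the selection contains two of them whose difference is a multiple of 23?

24

Integers whose pairwise differences are multiples of 23 are exactly those sharing a remainder mod 23. The 23 residue classes mod 23 are the pigeonholes.
With 23 integers one could put 1 in each residue class and have no class reach 2.
The 24th integer pushes some class to 2, so 23·1 + 1 = 24.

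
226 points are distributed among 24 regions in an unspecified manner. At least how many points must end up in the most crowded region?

10

By the pigeonhole principle, the 24 regions are the holes and the 226 points are the pigeons.
If every region held at most 9 points, the total would be at most 24 × 9 = 216, which is less than 226.
So some region holds at least ⌈226/24⌉ = 10 points.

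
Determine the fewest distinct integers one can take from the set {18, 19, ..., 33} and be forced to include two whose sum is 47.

Two chosen integers sum to 47 exactly when both halves of some pair {x, 47−x} with 18 ≤ x ≤ 47−x ≤ 29 are chosen — 6 such pairs.
The remaining 4 elements (those with no distinct partner in range) can never complete a 47-sum, so the worst case takes all of them and one from each pair: 4 + 6 = 10.
The 11th integer has to be the second member of some pair, so 10 + 1 = 11.

11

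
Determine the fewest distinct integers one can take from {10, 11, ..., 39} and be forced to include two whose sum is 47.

17

A set avoiding the sum 47 can contain at most one of each pair {x, 47−x}, plus the 2 elements whose complement lies outside the range.
The integers 24, …, 39 (16 of them) are such a set: any two sum to at least 24+25 = 49 > 47.
By pigeonhole, any 17th integer completes one of the 14 pairs, so 17 choices force a sum of 47.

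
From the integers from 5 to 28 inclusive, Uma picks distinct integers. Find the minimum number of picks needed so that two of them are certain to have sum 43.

Group the elements by complementary pair {x, 43−x}: {15,28}, {16,27}, {17,26}, …, giving 7 two-element pairs and 10 integers whose partner 43−x falls outside [5,28].
Pigeonhole: treating each of those 17 groups as a pigeonhole, one can pick one integer per group — 17 integers — with no two summing to 43.
The 18th integer lands in an occupied pair, forcing a sum of 43.

18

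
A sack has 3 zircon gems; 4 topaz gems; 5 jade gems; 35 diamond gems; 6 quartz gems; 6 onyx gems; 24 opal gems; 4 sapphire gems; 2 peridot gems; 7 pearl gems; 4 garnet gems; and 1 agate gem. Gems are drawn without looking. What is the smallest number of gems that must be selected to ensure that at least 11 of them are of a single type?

By pigeonhole, put each drawn gem into a box by type. The largest draw with every box below 11 takes min(count, 10) from each type; types with fewer than 10 contribute all they have.
Σ min(cᵢ, 10) = 3 + 4 + 5 + 10 + 6 + 6 + 10 + 4 + 2 + 7 + 4 + 1 = 62.
Draw number 62 + 1 = 63 must push one box to 11.

63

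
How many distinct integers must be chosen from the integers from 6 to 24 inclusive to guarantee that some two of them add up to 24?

14

Group the elements by complementary pair {x, 24−x}: {6,18}, {7,17}, {8,16}, …, giving 6 two-element pairs, the single value 12 (it cannot pair with itself since the integers are distinct), and 6 integers whose partner 24−x falls outside [6,24].
By pigeonhole, treating each of those 13 groups as a pigeonhole, one can pick one integer per group — 13 integers — with no two summing to 24.
The 14th integer lands in an occupied pair, forcing a sum of 24.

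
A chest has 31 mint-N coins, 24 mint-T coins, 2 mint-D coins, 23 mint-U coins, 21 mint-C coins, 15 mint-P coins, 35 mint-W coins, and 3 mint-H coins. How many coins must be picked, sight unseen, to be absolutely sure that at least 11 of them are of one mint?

An adversary could hand out at most 10 coins per mint (mint-D, mint-H run out sooner): 10 + 10 + 2 + 10 + 10 + 10 + 10 + 3 = 65 coins and still no mint has 11.
One more coin lands in a mint already at 10, so 66 draws are enough and 65 are not.

66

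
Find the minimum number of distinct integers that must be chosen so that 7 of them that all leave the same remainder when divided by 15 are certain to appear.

The 15 residue classes mod 15 are the pigeonholes.
With 90 integers one could put 6 in each residue class and have no class reach 7.
The 91st integer pushes some class to 7, so 15·6 + 1 = 91.

91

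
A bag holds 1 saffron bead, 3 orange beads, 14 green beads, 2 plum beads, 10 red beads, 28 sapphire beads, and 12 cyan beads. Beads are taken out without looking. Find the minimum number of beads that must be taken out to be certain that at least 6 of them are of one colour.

By pigeonhole, the 7 colours are the holes; the beads drawn are the pigeons.
To avoid 6 of any one colour, the worst case takes at most 5 of each colour, or every bead of a colour that has fewer than 5.
That gives 1 + 3 + 5 + 2 + 5 + 5 + 5 = 26 beads with no colour reaching 6.
The next bead forces some colour to 6, so 26 + 1 = 27.

27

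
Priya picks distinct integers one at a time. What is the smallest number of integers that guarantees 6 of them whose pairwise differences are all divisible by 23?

116

Integers whose pairwise differences are multiples of 23 are exactly those sharing a remainder mod 23. By the pigeonhole principle, the 23 residue classes mod 23 are the pigeonholes.
With 115 integers one could put 5 in each residue class and have no class reach 6.
The 116th integer pushes some class to 6, so 23·5 + 1 = 116.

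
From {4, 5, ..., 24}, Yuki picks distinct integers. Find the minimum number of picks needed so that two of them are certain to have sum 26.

13

Two chosen integers sum to 26 exactly when both halves of some pair {x, 26−x} with 4 ≤ x ≤ 26−x ≤ 22 are chosen — 9 such pairs.
The remaining 3 elements (those with no distinct partner in range) can never complete a 26-sum, so the worst case takes all of them and one from each pair: 3 + 9 = 12.
The 13th integer has to be the second member of some pair, so 12 + 1 = 13.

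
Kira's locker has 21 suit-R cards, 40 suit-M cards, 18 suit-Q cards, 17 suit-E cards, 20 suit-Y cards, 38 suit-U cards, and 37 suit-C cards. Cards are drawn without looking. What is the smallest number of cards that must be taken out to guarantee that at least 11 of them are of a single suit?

An adversary could hand out at most 10 cards per suit: 10 + 10 + 10 + 10 + 10 + 10 + 10 = 70 cards and still no suit has 11.
One more card lands in a suit already at 10, so 71 draws are enough and 70 are not.

71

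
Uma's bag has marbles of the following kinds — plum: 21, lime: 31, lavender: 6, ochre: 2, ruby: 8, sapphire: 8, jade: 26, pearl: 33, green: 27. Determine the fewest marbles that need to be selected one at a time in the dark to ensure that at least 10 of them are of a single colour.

An adversary could hand out at most 9 marbles per colour (4 colours run out sooner): 9 + 9 + 6 + 2 + 8 + 8 + 9 + 9 + 9 = 69 marbles and still no colour has 10.
One more marble lands in a colour already at 9, so 70 draws are enough and 69 are not.

70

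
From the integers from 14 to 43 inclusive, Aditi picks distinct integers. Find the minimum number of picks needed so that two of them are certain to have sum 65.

Group the elements by complementary pair {x, 65−x}: {22,43}, {23,42}, {24,41}, …, giving 11 two-element pairs and 8 integers whose partner 65−x falls outside [14,43].
By pigeonhole, treating each of those 19 groups as a pigeonhole, one can pick one integer per group — 19 integers — with no two summing to 65.
The 20th integer lands in an occupied pair, forcing a sum of 65.

20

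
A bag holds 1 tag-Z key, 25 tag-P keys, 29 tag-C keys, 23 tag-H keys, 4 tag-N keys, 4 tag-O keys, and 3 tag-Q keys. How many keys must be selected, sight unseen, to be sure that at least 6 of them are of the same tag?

The 7 tags are the holes; the keys drawn are the pigeons.
To avoid 6 of any one tag, the worst case takes at most 5 of each tag, or every key of a tag that has fewer than 5.
That gives 1 + 5 + 5 + 5 + 4 + 4 + 3 = 27 keys with no tag reaching 6.
The next key forces some tag to 6, so 27 + 1 = 28.

28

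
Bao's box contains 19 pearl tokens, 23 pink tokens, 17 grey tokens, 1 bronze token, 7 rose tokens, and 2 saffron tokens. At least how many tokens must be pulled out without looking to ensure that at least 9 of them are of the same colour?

By pigeonhole, the 6 colours are the holes; the tokens drawn are the pigeons.
To avoid 9 of any one colour, the worst case takes at most 8 of each colour, or every token of a colour that has fewer than 8.
That gives 8 + 8 + 8 + 1 + 7 + 2 = 34 tokens with no colour reaching 9.
The next token forces some colour to 9, so 34 + 1 = 35.

35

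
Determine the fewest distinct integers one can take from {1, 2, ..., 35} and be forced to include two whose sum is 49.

25

Group the elements by complementary pair {x, 49−x}: {14,35}, {15,34}, {16,33}, …, giving 11 two-element pairs and 13 integers whose partner 49−x falls outside [1,35].
By the pigeonhole principle, treating each of those 24 groups as a pigeonhole, one can pick one integer per group — 24 integers — with no two summing to 49.
The 25th integer lands in an occupied pair, forcing a sum of 49.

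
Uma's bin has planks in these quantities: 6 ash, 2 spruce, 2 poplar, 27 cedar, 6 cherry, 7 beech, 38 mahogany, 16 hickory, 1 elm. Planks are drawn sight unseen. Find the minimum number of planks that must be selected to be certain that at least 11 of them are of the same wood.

By pigeonhole, put each drawn plank into a box by wood. The largest draw with every box below 11 takes min(count, 10) from each wood; woods with fewer than 10 contribute all they have.
Σ min(cᵢ, 10) = 6 + 2 + 2 + 10 + 6 + 7 + 10 + 10 + 1 = 54.
Draw number 54 + 1 = 55 must push one box to 11.

55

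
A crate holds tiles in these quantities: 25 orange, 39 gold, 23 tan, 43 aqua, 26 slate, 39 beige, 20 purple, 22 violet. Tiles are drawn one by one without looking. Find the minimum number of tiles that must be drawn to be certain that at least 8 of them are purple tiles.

225

In the worst case for collecting purple tiles, every non-purple tile comes out first.
There are 25 + 39 + 23 + 43 + 26 + 39 + 22 = 217 non-purple tiles altogether.
After those, each further tile must be purple, so 217 + 8 = 225 draws guarantee 8 purple tiles.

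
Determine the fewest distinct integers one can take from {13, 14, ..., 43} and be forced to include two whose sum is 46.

A set avoiding the sum 46 can contain at most one of each pair {x, 46−x}, plus the 11 elements whose complement lies outside the range or equal to its own complement.
The integers 23, …, 43 (21 of them) are such a set: any two sum to at least 23+24 = 47 > 46.
Pigeonhole: any 22nd integer completes one of the 10 pairs, so 22 choices force a sum of 46.

22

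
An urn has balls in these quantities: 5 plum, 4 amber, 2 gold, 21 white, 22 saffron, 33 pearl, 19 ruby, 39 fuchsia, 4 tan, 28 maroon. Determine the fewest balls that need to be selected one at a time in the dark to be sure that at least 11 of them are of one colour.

Put each drawn ball into a box by colour. The largest draw with every box below 11 takes min(count, 10) from each colour; colours with fewer than 10 contribute all they have.
Σ min(cᵢ, 10) = 5 + 4 + 2 + 10 + 10 + 10 + 10 + 10 + 4 + 10 = 75.
Draw number 75 + 1 = 76 must push one box to 11.

76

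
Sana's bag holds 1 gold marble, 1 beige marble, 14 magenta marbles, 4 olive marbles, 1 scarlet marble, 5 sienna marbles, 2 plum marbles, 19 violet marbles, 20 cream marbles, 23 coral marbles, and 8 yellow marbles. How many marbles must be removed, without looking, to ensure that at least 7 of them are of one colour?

The 11 colours are the holes; the marbles drawn are the pigeons.
To avoid 7 of any one colour, the worst case takes at most 6 of each colour, or every marble of a colour that has fewer than 6.
That gives 1 + 1 + 6 + 4 + 1 + 5 + 2 + 6 + 6 + 6 + 6 = 44 marbles with no colour reaching 7.
The next marble forces some colour to 7, so 44 + 1 = 45.

45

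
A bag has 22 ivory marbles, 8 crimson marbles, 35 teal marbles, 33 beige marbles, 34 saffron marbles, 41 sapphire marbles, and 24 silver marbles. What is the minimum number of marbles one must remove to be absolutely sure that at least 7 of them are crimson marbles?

196

In the worst case for collecting crimson marbles, every non-crimson marble comes out first.
There are 22 + 35 + 33 + 34 + 41 + 24 = 189 non-crimson marbles altogether.
After those, each further marble must be crimson, so 189 + 7 = 196 draws guarantee 7 crimson marbles.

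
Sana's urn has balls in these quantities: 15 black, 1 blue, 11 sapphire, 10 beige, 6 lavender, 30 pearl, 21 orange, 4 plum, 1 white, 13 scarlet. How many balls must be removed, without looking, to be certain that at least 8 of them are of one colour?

An adversary could hand out at most 7 balls per colour (4 colours run out sooner): 7 + 1 + 7 + 7 + 6 + 7 + 7 + 4 + 1 + 7 = 54 balls and still no colour has 8.
By the pigeonhole principle, one more ball lands in a colour already at 7, so 55 draws are enough and 54 are not.

55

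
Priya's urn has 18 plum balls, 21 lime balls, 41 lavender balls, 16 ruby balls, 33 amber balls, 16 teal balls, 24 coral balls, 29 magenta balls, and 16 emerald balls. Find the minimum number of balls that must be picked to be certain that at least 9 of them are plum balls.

205

In the worst case for collecting plum balls, every non-plum ball comes out first.
There are 21 + 41 + 16 + 33 + 16 + 24 + 29 + 16 = 196 non-plum balls altogether.
After those, each further ball must be plum, so 196 + 9 = 205 draws guarantee 9 plum balls.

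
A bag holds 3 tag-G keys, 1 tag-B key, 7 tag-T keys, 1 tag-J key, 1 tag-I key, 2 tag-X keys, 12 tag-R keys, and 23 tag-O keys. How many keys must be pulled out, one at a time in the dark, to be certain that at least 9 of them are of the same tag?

By the pigeonhole principle, put each drawn key into a box by tag. The largest draw with every box below 9 takes min(count, 8) from each tag; tags with fewer than 8 contribute all they have.
Σ min(cᵢ, 8) = 3 + 1 + 7 + 1 + 1 + 2 + 8 + 8 = 31.
Draw number 31 + 1 = 32 must push one box to 9.

32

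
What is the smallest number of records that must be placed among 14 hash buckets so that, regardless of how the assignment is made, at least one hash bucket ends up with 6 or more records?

With 70 records one could put exactly 5 in each of the 14 hash buckets, and no hash bucket would reach 6.
Pigeonhole: one more record must land in a hash bucket that already has 5, giving it 6.
So 14 × 5 + 1 = 71 records are required.

71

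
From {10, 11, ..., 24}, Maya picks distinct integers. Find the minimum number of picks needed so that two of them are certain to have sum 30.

Group the elements by complementary pair {x, 30−x}: {10,20}, {11,19}, {12,18}, …, giving 5 two-element pairs, the single value 15 (it cannot pair with itself since the integers are distinct), and 4 integers whose partner 30−x falls outside [10,24].
Pigeonhole: treating each of those 10 groups as a pigeonhole, one can pick one integer per group — 10 integers — with no two summing to 30.
The 11th integer lands in an occupied pair, forcing a sum of 30.

11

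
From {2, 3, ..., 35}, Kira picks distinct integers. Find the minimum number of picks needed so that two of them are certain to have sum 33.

20

A set avoiding the sum 33 can contain at most one of each pair {x, 33−x}, plus the 4 elements whose complement lies outside the range.
The integers 17, …, 35 (19 of them) are such a set: any two sum to at least 17+18 = 35 > 33.
By pigeonhole, any 20th integer completes one of the 15 pairs, so 20 choices force a sum of 33.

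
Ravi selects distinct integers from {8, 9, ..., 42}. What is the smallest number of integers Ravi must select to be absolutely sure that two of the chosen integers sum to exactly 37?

25

A set avoiding the sum 37 can contain at most one of each pair {x, 37−x}, plus the 13 elements whose complement lies outside the range.
The integers 19, …, 42 (24 of them) are such a set: any two sum to at least 19+20 = 39 > 37.
Pigeonhole: any 25th integer completes one of the 11 pairs, so 25 choices force a sum of 37.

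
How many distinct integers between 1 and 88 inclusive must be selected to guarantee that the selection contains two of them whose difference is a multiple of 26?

Integers whose pairwise differences are multiples of 26 are exactly those sharing a remainder mod 26. By the pigeonhole principle, the 26 residue classes mod 26 are the pigeonholes.
With 26 integers one could put 1 in each residue class and have no class reach 2.
The 27th integer pushes some class to 2, so 26·1 + 1 = 27.

27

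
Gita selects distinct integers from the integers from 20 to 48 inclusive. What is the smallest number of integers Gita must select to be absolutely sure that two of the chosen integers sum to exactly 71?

A set avoiding the sum 71 can contain at most one of each pair {x, 71−x}, plus the 3 elements whose complement lies outside the range.
The integers 20, …, 35 (16 of them) are such a set: any two sum to at least 20+21 = 41 and at most 34+35 = 69 < 71.
Any 17th integer completes one of the 13 pairs, so 17 choices force a sum of 71.

17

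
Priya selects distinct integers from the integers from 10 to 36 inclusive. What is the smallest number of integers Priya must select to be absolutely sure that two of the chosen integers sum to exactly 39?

Two chosen integers sum to 39 exactly when both halves of some pair {x, 39−x} with 10 ≤ x ≤ 39−x ≤ 29 are chosen — 10 such pairs.
The remaining 7 elements (those with no distinct partner in range) can never complete a 39-sum, so the worst case takes all of them and one from each pair: 7 + 10 = 17.
The 18th integer has to be the second member of some pair, so 17 + 1 = 18.

18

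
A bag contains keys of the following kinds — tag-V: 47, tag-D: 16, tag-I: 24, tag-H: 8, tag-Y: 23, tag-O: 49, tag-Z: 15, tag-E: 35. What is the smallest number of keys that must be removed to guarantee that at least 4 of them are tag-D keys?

In the worst case for collecting tag-D keys, every non-tag-D key comes out first.
There are 47 + 24 + 8 + 23 + 49 + 15 + 35 = 201 non-tag-D keys altogether.
After those, each further key must be tag-D, so 201 + 4 = 205 draws guarantee 4 tag-D keys.

205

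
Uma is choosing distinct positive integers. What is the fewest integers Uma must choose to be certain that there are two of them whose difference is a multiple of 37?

38

Integers whose pairwise differences are multiples of 37 are exactly those sharing a remainder mod 37. Pigeonhole: the 37 residue classes mod 37 are the pigeonholes.
With 37 integers one could put 1 in each residue class and have no class reach 2.
The 38th integer pushes some class to 2, so 37·1 + 1 = 38.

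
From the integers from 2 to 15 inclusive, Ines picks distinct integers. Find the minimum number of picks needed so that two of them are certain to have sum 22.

Two chosen integers sum to 22 exactly when both halves of some pair {x, 22−x} with 7 ≤ x ≤ 22−x ≤ 15 are chosen — 4 such pairs.
The remaining 6 elements (those with no distinct partner in range) can never complete a 22-sum, so the worst case takes all of them and one from each pair: 6 + 4 = 10.
The 11th integer has to be the second member of some pair, so 10 + 1 = 11.

11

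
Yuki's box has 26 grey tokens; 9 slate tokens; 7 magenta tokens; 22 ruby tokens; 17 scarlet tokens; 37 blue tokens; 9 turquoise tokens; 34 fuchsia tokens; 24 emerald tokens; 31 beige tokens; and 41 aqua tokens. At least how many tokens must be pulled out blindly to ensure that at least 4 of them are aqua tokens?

In the worst case for collecting aqua tokens, every non-aqua token comes out first.
There are 26 + 9 + 7 + 22 + 17 + 37 + 9 + 34 + 24 + 31 = 216 non-aqua tokens altogether.
After those, each further token must be aqua, so 216 + 4 = 220 draws guarantee 4 aqua tokens.

220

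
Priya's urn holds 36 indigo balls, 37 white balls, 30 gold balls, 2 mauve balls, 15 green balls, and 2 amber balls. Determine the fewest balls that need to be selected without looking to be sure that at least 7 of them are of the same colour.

By the pigeonhole principle, the 6 colours are the holes; the balls drawn are the pigeons.
To avoid 7 of any one colour, the worst case takes at most 6 of each colour, or every ball of a colour that has fewer than 6.
That gives 6 + 6 + 6 + 2 + 6 + 2 = 28 balls with no colour reaching 7.
The next ball forces some colour to 7, so 28 + 1 = 29.

29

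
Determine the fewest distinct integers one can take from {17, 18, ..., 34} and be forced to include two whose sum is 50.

Group the elements by complementary pair {x, 50−x}: {17,33}, {18,32}, {19,31}, …, giving 8 two-element pairs, the single value 25 (it cannot pair with itself since the integers are distinct), and 1 integer whose partner 50−x falls outside [17,34].
Treating each of those 10 groups as a pigeonhole, one can pick one integer per group — 10 integers — with no two summing to 50.
The 11th integer lands in an occupied pair, forcing a sum of 50.

11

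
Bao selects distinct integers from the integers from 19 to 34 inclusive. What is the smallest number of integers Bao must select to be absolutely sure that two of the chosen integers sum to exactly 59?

Group the elements by complementary pair {x, 59−x}: {25,34}, {26,33}, {27,32}, …, giving 5 two-element pairs and 6 integers whose partner 59−x falls outside [19,34].
Treating each of those 11 groups as a pigeonhole, one can pick one integer per group — 11 integers — with no two summing to 59.
The 12th integer lands in an occupied pair, forcing a sum of 59.

12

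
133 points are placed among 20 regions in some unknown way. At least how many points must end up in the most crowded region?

The 20 regions are the holes and the 133 points are the pigeons.
If every region held at most 6 points, the total would be at most 20 × 6 = 120, which is less than 133.
So some region holds at least ⌈133/20⌉ = 7 points.

7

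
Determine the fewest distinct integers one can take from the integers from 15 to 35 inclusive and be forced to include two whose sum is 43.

Two chosen integers sum to 43 exactly when both halves of some pair {x, 43−x} with 15 ≤ x ≤ 43−x ≤ 28 are chosen — 7 such pairs.
The remaining 7 elements (those with no distinct partner in range) can never complete a 43-sum, so the worst case takes all of them and one from each pair: 7 + 7 = 14.
By pigeonhole, the 15th integer has to be the second member of some pair, so 14 + 1 = 15.

15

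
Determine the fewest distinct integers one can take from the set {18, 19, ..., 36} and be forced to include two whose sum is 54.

11

Group the elements by complementary pair {x, 54−x}: {18,36}, {19,35}, {20,34}, …, giving 9 two-element pairs and the single value 27 (it cannot pair with itself since the integers are distinct).
Treating each of those 10 groups as a pigeonhole, one can pick one integer per group — 10 integers — with no two summing to 54.
The 11th integer lands in an occupied pair, forcing a sum of 54.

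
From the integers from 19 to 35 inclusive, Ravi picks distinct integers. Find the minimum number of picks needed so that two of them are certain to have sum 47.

A set avoiding the sum 47 can contain at most one of each pair {x, 47−x}, plus the 7 elements whose complement lies outside the range.
The integers 24, …, 35 (12 of them) are such a set: any two sum to at least 24+25 = 49 > 47.
Pigeonhole: any 13th integer completes one of the 5 pairs, so 13 choices force a sum of 47.

13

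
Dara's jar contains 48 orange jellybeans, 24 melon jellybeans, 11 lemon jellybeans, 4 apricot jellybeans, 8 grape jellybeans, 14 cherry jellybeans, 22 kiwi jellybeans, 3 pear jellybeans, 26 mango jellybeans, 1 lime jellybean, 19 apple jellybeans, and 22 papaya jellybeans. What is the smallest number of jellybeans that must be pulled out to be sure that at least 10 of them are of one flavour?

89

An adversary could hand out at most 9 jellybeans per flavour (4 flavours run out sooner): 9 + 9 + 9 + 4 + 8 + 9 + 9 + 3 + 9 + 1 + 9 + 9 = 88 jellybeans and still no flavour has 10.
By pigeonhole, one more jellybean lands in a flavour already at 9, so 89 draws are enough and 88 are not.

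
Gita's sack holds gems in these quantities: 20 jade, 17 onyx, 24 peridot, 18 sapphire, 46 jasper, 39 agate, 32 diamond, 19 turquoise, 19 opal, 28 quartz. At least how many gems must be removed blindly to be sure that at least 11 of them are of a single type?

An adversary could hand out at most 10 gems per type: 10 + 10 + 10 + 10 + 10 + 10 + 10 + 10 + 10 + 10 = 100 gems and still no type has 11.
One more gem lands in a type already at 10, so 101 draws are enough and 100 are not.

101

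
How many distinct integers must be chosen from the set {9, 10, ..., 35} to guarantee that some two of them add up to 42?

A set avoiding the sum 42 can contain at most one of each pair {x, 42−x}, plus the 3 elements whose complement lies outside the range or equal to its own complement.
The integers 21, …, 35 (15 of them) are such a set: any two sum to at least 21+22 = 43 > 42.
By the pigeonhole principle, any 16th integer completes one of the 12 pairs, so 16 choices force a sum of 42.

16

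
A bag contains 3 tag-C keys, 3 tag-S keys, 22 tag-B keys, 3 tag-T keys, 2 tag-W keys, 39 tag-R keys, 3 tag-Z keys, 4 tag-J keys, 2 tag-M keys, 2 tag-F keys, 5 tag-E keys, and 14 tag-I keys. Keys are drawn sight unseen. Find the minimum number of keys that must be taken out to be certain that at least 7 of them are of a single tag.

46

An adversary could hand out at most 6 keys per tag (9 tags run out sooner): 3 + 3 + 6 + 3 + 2 + 6 + 3 + 4 + 2 + 2 + 5 + 6 = 45 keys and still no tag has 7.
One more key lands in a tag already at 6, so 46 draws are enough and 45 are not.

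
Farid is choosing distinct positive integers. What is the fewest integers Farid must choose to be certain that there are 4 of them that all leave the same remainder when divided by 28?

85

The 28 residue classes mod 28 are the pigeonholes.
With 84 integers one could put 3 in each residue class and have no class reach 4.
The 85th integer pushes some class to 4, so 28·3 + 1 = 85.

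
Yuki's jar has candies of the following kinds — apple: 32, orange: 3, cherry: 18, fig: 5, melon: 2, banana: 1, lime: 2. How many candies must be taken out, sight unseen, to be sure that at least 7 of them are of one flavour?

An adversary could hand out at most 6 candies per flavour (5 flavours run out sooner): 6 + 3 + 6 + 5 + 2 + 1 + 2 = 25 candies and still no flavour has 7.
One more candy lands in a flavour already at 6, so 26 draws are enough and 25 are not.

26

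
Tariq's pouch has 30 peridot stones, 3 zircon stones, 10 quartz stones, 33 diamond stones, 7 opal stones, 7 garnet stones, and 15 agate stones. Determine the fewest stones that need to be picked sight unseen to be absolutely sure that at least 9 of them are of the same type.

50

By the pigeonhole principle, put each drawn stone into a box by type. The largest draw with every box below 9 takes min(count, 8) from each type; types with fewer than 8 contribute all they have.
Σ min(cᵢ, 8) = 8 + 3 + 8 + 8 + 7 + 7 + 8 = 49.
Draw number 49 + 1 = 50 must push one box to 9.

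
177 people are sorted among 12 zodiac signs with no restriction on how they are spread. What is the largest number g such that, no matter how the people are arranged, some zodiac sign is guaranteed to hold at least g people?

The 12 zodiac signs are the holes and the 177 people are the pigeons.
If every zodiac sign held at most 14 people, the total would be at most 12 × 14 = 168, which is less than 177.
So some zodiac sign holds at least ⌈177/12⌉ = 15 people.

15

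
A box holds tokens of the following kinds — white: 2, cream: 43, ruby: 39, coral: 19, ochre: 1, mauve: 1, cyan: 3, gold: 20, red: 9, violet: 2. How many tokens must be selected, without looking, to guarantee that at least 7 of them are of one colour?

40

The 10 colours are the holes; the tokens drawn are the pigeons.
To avoid 7 of any one colour, the worst case takes at most 6 of each colour, or every token of a colour that has fewer than 6.
That gives 2 + 6 + 6 + 6 + 1 + 1 + 3 + 6 + 6 + 2 = 39 tokens with no colour reaching 7.
The next token forces some colour to 7, so 39 + 1 = 40.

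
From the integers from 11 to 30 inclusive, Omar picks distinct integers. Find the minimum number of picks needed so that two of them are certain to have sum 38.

Group the elements by complementary pair {x, 38−x}: {11,27}, {12,26}, {13,25}, …, giving 8 two-element pairs, the single value 19 (it cannot pair with itself since the integers are distinct), and 3 integers whose partner 38−x falls outside [11,30].
By pigeonhole, treating each of those 12 groups as a pigeonhole, one can pick one integer per group — 12 integers — with no two summing to 38.
The 13th integer lands in an occupied pair, forcing a sum of 38.

13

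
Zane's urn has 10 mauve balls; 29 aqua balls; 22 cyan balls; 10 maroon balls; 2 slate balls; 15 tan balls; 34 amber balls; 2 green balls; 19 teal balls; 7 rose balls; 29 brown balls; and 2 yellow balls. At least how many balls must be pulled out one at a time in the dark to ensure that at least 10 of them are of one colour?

86

Pigeonhole: the 12 colours are the holes; the balls drawn are the pigeons.
To avoid 10 of any one colour, the worst case takes at most 9 of each colour, or every ball of a colour that has fewer than 9.
That gives 9 + 9 + 9 + 9 + 2 + 9 + 9 + 2 + 9 + 7 + 9 + 2 = 85 balls with no colour reaching 10.
The next ball forces some colour to 10, so 85 + 1 = 86.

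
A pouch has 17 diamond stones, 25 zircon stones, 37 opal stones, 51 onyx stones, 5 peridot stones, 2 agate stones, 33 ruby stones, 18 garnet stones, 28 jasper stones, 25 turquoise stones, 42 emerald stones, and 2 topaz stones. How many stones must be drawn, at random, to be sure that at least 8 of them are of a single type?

An adversary could hand out at most 7 stones per type (peridot, agate, topaz run out sooner): 7 + 7 + 7 + 7 + 5 + 2 + 7 + 7 + 7 + 7 + 7 + 2 = 72 stones and still no type has 8.
One more stone lands in a type already at 7, so 73 draws are enough and 72 are not.

73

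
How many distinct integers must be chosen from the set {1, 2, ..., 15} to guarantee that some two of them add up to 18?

10

Two chosen integers sum to 18 exactly when both halves of some pair {x, 18−x} with 3 ≤ x ≤ 18−x ≤ 15 are chosen — 6 such pairs.
The remaining 3 elements (those with no distinct partner in range) can never complete a 18-sum, so the worst case takes all of them and one from each pair: 3 + 6 = 9.
The 10th integer has to be the second member of some pair, so 9 + 1 = 10.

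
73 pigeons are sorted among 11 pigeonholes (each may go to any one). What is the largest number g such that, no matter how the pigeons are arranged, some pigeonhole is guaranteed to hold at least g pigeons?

7

By pigeonhole, the 11 pigeonholes are the holes and the 73 pigeons are the pigeons.
If every pigeonhole held at most 6 pigeons, the total would be at most 11 × 6 = 66, which is less than 73.
So some pigeonhole holds at least ⌈73/11⌉ = 7 pigeons.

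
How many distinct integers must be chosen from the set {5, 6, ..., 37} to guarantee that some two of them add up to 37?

20

Two chosen integers sum to 37 exactly when both halves of some pair {x, 37−x} with 5 ≤ x ≤ 37−x ≤ 32 are chosen — 14 such pairs.
The remaining 5 elements (those with no distinct partner in range) can never complete a 37-sum, so the worst case takes all of them and one from each pair: 5 + 14 = 19.
By the pigeonhole principle, the 20th integer has to be the second member of some pair, so 19 + 1 = 20.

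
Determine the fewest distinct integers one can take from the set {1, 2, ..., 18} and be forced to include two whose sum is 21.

A set avoiding the sum 21 can contain at most one of each pair {x, 21−x}, plus the 2 elements whose complement lies outside the range.
The integers 1, …, 10 (10 of them) are such a set: any two sum to at least 1+2 = 3 and at most 9+10 = 19 < 21.
By the pigeonhole principle, any 11th integer completes one of the 8 pairs, so 11 choices force a sum of 21.

11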